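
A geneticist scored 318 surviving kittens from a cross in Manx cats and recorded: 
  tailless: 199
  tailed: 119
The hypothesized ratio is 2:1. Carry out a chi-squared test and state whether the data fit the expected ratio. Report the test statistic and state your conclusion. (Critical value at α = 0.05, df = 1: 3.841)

2.392; consistent

Total ratio parts = 3. Expected numbers out of 318:
  tailless: 318 × 2/3 = 212
  tailed: 318 × 1/3 = 106
χ² = Σ (O − E)² / E
  tailless: (199 − 212)² / 212 = 0.7972
  tailed: (119 − 106)² / 106 = 1.5943
χ² = 0.7972 + 1.5943 = 2.3915 ≈ 2.392
Degrees of freedom = 2 − 1 = 1; critical value at α = 0.05 is 3.841.
Since 2.392 < 3.841, we fail to reject the null hypothesis — the data are consistent with the 2:1 ratio.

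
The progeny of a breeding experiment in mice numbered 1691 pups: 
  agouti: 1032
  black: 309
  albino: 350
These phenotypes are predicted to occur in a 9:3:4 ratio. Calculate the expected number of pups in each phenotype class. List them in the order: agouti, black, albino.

951.1875, 317.0625, 422.75

The 9:3:4 ratio has 16 parts, so with N = 1691 the expected counts are:
  agouti: 1691 × 9/16 = 951.1875
  black: 1691 × 3/16 = 317.0625
  albino: 1691 × 4/16 = 422.75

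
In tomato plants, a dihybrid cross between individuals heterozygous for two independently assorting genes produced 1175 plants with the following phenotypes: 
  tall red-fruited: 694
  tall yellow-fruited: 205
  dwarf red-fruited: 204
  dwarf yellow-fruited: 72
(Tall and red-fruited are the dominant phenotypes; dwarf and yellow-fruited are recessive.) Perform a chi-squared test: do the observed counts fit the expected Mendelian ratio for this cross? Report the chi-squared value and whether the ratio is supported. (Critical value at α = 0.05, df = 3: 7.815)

3.954; consistent

A dihybrid F₂ with independent assortment and complete dominance at both loci gives a 9:3:3:1 phenotypic ratio.
Expected counts for N = 1175 under a 9:3:3:1 ratio (total parts = 16):
  tall red-fruited: 1175 × 9/16 = 660.9375
  tall yellow-fruited: 1175 × 3/16 = 220.3125
  dwarf red-fruited: 1175 × 3/16 = 220.3125
  dwarf yellow-fruited: 1175 × 1/16 = 73.4375
χ² = Σ (O − E)² / E
  tall red-fruited: (694 − 660.9375)² / 660.9375 = 1.6539
  tall yellow-fruited: (205 − 220.3125)² / 220.3125 = 1.0643
  dwarf red-fruited: (204 − 220.3125)² / 220.3125 = 1.2078
  dwarf yellow-fruited: (72 − 73.4375)² / 73.4375 = 0.0281
χ² = 1.6539 + 1.0643 + 1.2078 + 0.0281 = 3.9541 ≈ 3.954
Degrees of freedom = 4 − 1 = 3; critical value at α = 0.05 is 7.815.
Since 3.954 < 7.815, we fail to reject the null hypothesis — the data are consistent with the 9:3:3:1 ratio.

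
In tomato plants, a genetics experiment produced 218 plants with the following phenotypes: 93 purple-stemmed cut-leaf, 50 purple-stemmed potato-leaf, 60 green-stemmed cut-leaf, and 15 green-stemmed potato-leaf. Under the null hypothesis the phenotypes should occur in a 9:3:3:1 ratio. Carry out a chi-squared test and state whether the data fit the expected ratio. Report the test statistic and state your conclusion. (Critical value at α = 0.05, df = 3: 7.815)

Total ratio parts = 16. Expected numbers out of 218:
  purple-stemmed cut-leaf: 218 × 9/16 = 122.625
  purple-stemmed potato-leaf: 218 × 3/16 = 40.875
  green-stemmed cut-leaf: 218 × 3/16 = 40.875
  green-stemmed potato-leaf: 218 × 1/16 = 13.625
χ² = Σ (O − E)² / E
  purple-stemmed cut-leaf: (93 − 122.625)² / 122.625 = 7.1571
  purple-stemmed potato-leaf: (50 − 40.875)² / 40.875 = 2.0371
  green-stemmed cut-leaf: (60 − 40.875)² / 40.875 = 8.9484
  green-stemmed potato-leaf: (15 − 13.625)² / 13.625 = 0.1388
χ² = 7.1571 + 2.0371 + 8.9484 + 0.1388 = 18.2814 ≈ 18.281
Degrees of freedom = 4 − 1 = 3; critical value at α = 0.05 is 7.815.
Since 18.281 > 7.815, we reject the null hypothesis — the data do not fit the 9:3:3:1 ratio.

18.281; not consistent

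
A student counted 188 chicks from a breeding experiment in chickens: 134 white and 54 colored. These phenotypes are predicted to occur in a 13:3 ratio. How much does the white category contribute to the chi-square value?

The 13:3 ratio has 16 parts, so with N = 188 the expected counts are:
  white: 188 × 13/16 = 152.75
  colored: 188 × 3/16 = 35.25
Contribution of white: (134 − 152.75)² / 152.75 = 2.3016

2.302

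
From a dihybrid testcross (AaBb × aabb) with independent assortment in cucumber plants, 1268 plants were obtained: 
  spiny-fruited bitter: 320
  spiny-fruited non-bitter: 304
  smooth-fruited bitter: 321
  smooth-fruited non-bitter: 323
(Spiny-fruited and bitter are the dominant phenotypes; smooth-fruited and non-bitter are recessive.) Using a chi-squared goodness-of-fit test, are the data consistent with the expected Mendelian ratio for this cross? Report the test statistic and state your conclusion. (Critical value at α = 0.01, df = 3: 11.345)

A dihybrid testcross with independent assortment gives a 1:1:1:1 ratio.
Under the 1:1:1:1 hypothesis (Σ ratio = 4, N = 1268):
  spiny-fruited bitter: 1268 × 1/4 = 317
  spiny-fruited non-bitter: 1268 × 1/4 = 317
  smooth-fruited bitter: 1268 × 1/4 = 317
  smooth-fruited non-bitter: 1268 × 1/4 = 317
χ² = Σ (O − E)² / E
  spiny-fruited bitter: (320 − 317)² / 317 = 0.0284
  spiny-fruited non-bitter: (304 − 317)² / 317 = 0.5331
  smooth-fruited bitter: (321 − 317)² / 317 = 0.0505
  smooth-fruited non-bitter: (323 − 317)² / 317 = 0.1136
χ² = 0.0284 + 0.5331 + 0.0505 + 0.1136 = 0.7256 ≈ 0.726
Degrees of freedom = 4 − 1 = 3; critical value at α = 0.01 is 11.345.
Since 0.726 < 11.345, we fail to reject the null hypothesis — the data are consistent with the 1:1:1:1 ratio.

0.726; consistent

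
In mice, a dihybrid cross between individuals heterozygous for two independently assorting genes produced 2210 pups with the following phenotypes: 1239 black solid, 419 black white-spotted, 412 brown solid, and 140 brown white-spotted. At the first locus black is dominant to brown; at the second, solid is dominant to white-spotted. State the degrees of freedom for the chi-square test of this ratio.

3

A dihybrid F₂ with independent assortment and complete dominance at both loci gives a 9:3:3:1 phenotypic ratio.
A goodness-of-fit test with 4 phenotype classes has df = 4 − 1 = 3.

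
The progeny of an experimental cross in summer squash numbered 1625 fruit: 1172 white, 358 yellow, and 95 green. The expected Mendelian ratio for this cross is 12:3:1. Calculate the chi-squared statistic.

11.546

Total ratio parts = 16. Expected numbers out of 1625:
  white: 1625 × 12/16 = 1218.75
  yellow: 1625 × 3/16 = 304.6875
  green: 1625 × 1/16 = 101.5625
χ² = Σ (O − E)² / E
  white: (1172 − 1218.75)² / 1218.75 = 1.7933
  yellow: (358 − 304.6875)² / 304.6875 = 9.3283
  green: (95 − 101.5625)² / 101.5625 = 0.4240
χ² = 1.7933 + 9.3283 + 0.4240 = 11.5456 ≈ 11.546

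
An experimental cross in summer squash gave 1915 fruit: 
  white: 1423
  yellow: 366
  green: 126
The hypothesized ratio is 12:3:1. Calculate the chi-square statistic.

0.589

Under the 12:3:1 hypothesis (Σ ratio = 16, N = 1915):
  white: 1915 × 12/16 = 1436.25
  yellow: 1915 × 3/16 = 359.0625
  green: 1915 × 1/16 = 119.6875
χ² = Σ (O − E)² / E
  white: (1423 − 1436.25)² / 1436.25 = 0.1222
  yellow: (366 − 359.0625)² / 359.0625 = 0.1340
  green: (126 − 119.6875)² / 119.6875 = 0.3329
χ² = 0.1222 + 0.1340 + 0.3329 = 0.5891 ≈ 0.589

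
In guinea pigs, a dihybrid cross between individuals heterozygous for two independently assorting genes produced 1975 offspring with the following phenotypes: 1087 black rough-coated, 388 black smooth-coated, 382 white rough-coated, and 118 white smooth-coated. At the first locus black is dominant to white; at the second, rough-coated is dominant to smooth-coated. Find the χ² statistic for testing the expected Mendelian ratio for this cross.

1.969

A dihybrid F₂ with independent assortment and complete dominance at both loci gives a 9:3:3:1 phenotypic ratio.
Expected counts for N = 1975 under a 9:3:3:1 ratio (total parts = 16):
  black rough-coated: 1975 × 9/16 = 1110.9375
  black smooth-coated: 1975 × 3/16 = 370.3125
  white rough-coated: 1975 × 3/16 = 370.3125
  white smooth-coated: 1975 × 1/16 = 123.4375
χ² = Σ (O − E)² / E
  black rough-coated: (1087 − 1110.9375)² / 1110.9375 = 0.5158
  black smooth-coated: (388 − 370.3125)² / 370.3125 = 0.8448
  white rough-coated: (382 − 370.3125)² / 370.3125 = 0.3689
  white smooth-coated: (118 − 123.4375)² / 123.4375 = 0.2395
χ² = 0.5158 + 0.8448 + 0.3689 + 0.2395 = 1.969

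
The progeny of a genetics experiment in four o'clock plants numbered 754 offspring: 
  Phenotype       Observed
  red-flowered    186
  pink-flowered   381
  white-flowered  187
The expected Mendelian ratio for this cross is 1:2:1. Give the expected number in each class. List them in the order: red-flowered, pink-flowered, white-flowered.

188.5, 377, 188.5

The 1:2:1 ratio has 4 parts, so with N = 754 the expected counts are:
  red-flowered: 754 × 1/4 = 188.5
  pink-flowered: 754 × 2/4 = 377
  white-flowered: 754 × 1/4 = 188.5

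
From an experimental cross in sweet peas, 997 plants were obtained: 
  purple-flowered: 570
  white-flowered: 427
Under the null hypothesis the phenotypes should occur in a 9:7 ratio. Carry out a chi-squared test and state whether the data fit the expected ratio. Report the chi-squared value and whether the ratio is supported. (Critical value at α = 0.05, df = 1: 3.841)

0.344; consistent

Under the 9:7 hypothesis (Σ ratio = 16, N = 997):
  purple-flowered: 997 × 9/16 = 560.8125
  white-flowered: 997 × 7/16 = 436.1875
χ² = Σ (O − E)² / E
  purple-flowered: (570 − 560.8125)² / 560.8125 = 0.1505
  white-flowered: (427 − 436.1875)² / 436.1875 = 0.1935
χ² = 0.1505 + 0.1935 = 0.344
Degrees of freedom = 2 − 1 = 1; critical value at α = 0.05 is 3.841.
Since 0.344 < 3.841, we fail to reject the null hypothesis — the data are consistent with the 9:7 ratio.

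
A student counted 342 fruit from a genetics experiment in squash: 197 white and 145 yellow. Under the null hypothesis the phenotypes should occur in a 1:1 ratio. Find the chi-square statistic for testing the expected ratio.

7.906

The 1:1 ratio has 2 parts, so with N = 342 the expected counts are:
  white: 342 × 1/2 = 171
  yellow: 342 × 1/2 = 171
χ² = Σ (O − E)² / E
  white: (197 − 171)² / 171 = 3.9532
  yellow: (145 − 171)² / 171 = 3.9532
χ² = 3.9532 + 3.9532 = 7.9064 ≈ 7.906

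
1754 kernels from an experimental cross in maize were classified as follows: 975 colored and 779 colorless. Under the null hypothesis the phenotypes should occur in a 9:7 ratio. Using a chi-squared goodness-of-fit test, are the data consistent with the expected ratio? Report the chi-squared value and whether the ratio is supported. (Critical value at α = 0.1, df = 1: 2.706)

0.313; consistent

Total ratio parts = 16. Expected numbers out of 1754:
  colored: 1754 × 9/16 = 986.625
  colorless: 1754 × 7/16 = 767.375
χ² = Σ (O − E)² / E
  colored: (975 − 986.625)² / 986.625 = 0.1370
  colorless: (779 − 767.375)² / 767.375 = 0.1761
χ² = 0.1370 + 0.1761 = 0.3131 ≈ 0.313
Degrees of freedom = 2 − 1 = 1; critical value at α = 0.1 is 2.706.
Since 0.313 < 2.706, we fail to reject the null hypothesis — the data are consistent with the 9:7 ratio.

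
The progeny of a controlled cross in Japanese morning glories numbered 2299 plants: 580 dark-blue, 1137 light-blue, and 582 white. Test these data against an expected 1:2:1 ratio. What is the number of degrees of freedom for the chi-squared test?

2

A goodness-of-fit test with 3 phenotype classes has df = 3 − 1 = 2.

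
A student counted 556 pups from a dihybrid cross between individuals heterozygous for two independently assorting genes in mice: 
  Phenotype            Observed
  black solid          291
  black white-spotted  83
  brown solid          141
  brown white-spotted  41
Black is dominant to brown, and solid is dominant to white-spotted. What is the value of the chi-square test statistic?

19.923

A dihybrid F₂ with independent assortment and complete dominance at both loci gives a 9:3:3:1 phenotypic ratio.
The 9:3:3:1 ratio has 16 parts, so with N = 556 the expected counts are:
  black solid: 556 × 9/16 = 312.75
  black white-spotted: 556 × 3/16 = 104.25
  brown solid: 556 × 3/16 = 104.25
  brown white-spotted: 556 × 1/16 = 34.75
χ² = Σ (O − E)² / E
  black solid: (291 − 312.75)² / 312.75 = 1.5126
  black white-spotted: (83 − 104.25)² / 104.25 = 4.3315
  brown solid: (141 − 104.25)² / 104.25 = 12.9550
  brown white-spotted: (41 − 34.75)² / 34.75 = 1.1241
χ² = 1.5126 + 4.3315 + 12.9550 + 1.1241 = 19.9232 ≈ 19.923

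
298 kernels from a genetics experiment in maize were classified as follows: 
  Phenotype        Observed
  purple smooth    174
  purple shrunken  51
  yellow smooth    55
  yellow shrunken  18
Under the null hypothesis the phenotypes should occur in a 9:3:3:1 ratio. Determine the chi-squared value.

0.702

Total ratio parts = 16. Expected numbers out of 298:
  purple smooth: 298 × 9/16 = 167.625
  purple shrunken: 298 × 3/16 = 55.875
  yellow smooth: 298 × 3/16 = 55.875
  yellow shrunken: 298 × 1/16 = 18.625
χ² = Σ (O − E)² / E
  purple smooth: (174 − 167.625)² / 167.625 = 0.2424
  purple shrunken: (51 − 55.875)² / 55.875 = 0.4253
  yellow smooth: (55 − 55.875)² / 55.875 = 0.0137
  yellow shrunken: (18 − 18.625)² / 18.625 = 0.0210
χ² = 0.2424 + 0.4253 + 0.0137 + 0.0210 = 0.7024 ≈ 0.702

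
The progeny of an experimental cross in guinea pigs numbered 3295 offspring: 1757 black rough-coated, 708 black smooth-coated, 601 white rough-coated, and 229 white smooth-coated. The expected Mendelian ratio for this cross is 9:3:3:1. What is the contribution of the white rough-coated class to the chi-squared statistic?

Expected counts for N = 3295 under a 9:3:3:1 ratio (total parts = 16):
  black rough-coated: 3295 × 9/16 = 1853.4375
  black smooth-coated: 3295 × 3/16 = 617.8125
  white rough-coated: 3295 × 3/16 = 617.8125
  white smooth-coated: 3295 × 1/16 = 205.9375
Contribution of white rough-coated: (601 − 617.8125)² / 617.8125 = 0.4575

0.458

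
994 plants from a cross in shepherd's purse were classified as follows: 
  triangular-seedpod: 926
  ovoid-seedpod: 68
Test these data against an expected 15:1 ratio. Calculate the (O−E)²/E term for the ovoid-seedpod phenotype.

0.556

Expected counts for N = 994 under a 15:1 ratio (total parts = 16):
  triangular-seedpod: 994 × 15/16 = 931.875
  ovoid-seedpod: 994 × 1/16 = 62.125
Contribution of ovoid-seedpod: (68 − 62.125)² / 62.125 = 0.5556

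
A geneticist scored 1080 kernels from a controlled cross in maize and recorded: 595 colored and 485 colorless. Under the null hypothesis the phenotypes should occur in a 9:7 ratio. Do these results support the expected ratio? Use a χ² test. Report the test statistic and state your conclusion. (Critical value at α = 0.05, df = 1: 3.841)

0.588; consistent

Total ratio parts = 16. Expected numbers out of 1080:
  colored: 1080 × 9/16 = 607.5
  colorless: 1080 × 7/16 = 472.5
χ² = Σ (O − E)² / E
  colored: (595 − 607.5)² / 607.5 = 0.2572
  colorless: (485 − 472.5)² / 472.5 = 0.3307
χ² = 0.2572 + 0.3307 = 0.5879 ≈ 0.588
Degrees of freedom = 2 − 1 = 1; critical value at α = 0.05 is 3.841.
Since 0.588 < 3.841, we fail to reject the null hypothesis — the data are consistent with the 9:7 ratio.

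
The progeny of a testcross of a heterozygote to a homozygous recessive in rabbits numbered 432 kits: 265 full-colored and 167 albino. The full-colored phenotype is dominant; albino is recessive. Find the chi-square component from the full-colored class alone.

A testcross of a heterozygote (Aa × aa) gives a 1:1 phenotypic ratio.
Under the 1:1 hypothesis (Σ ratio = 2, N = 432):
  full-colored: 432 × 1/2 = 216
  albino: 432 × 1/2 = 216
Contribution of full-colored: (265 − 216)² / 216 = 11.1157

11.116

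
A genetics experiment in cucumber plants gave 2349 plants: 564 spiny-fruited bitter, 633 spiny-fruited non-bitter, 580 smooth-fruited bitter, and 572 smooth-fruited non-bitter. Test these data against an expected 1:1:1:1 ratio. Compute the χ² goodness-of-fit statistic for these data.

4.970

Under the 1:1:1:1 hypothesis (Σ ratio = 4, N = 2349):
  spiny-fruited bitter: 2349 × 1/4 = 587.25
  spiny-fruited non-bitter: 2349 × 1/4 = 587.25
  smooth-fruited bitter: 2349 × 1/4 = 587.25
  smooth-fruited non-bitter: 2349 × 1/4 = 587.25
χ² = Σ (O − E)² / E
  spiny-fruited bitter: (564 − 587.25)² / 587.25 = 0.9205
  spiny-fruited non-bitter: (633 − 587.25)² / 587.25 = 3.5642
  smooth-fruited bitter: (580 − 587.25)² / 587.25 = 0.0895
  smooth-fruited non-bitter: (572 − 587.25)² / 587.25 = 0.3960
χ² = 0.9205 + 3.5642 + 0.0895 + 0.3960 = 4.9702 ≈ 4.970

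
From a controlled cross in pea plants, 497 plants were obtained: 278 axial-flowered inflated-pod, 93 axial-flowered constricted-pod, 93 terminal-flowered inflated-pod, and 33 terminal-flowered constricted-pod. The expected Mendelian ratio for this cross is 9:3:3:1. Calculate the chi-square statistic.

Expected counts for N = 497 under a 9:3:3:1 ratio (total parts = 16):
  axial-flowered inflated-pod: 497 × 9/16 = 279.5625
  axial-flowered constricted-pod: 497 × 3/16 = 93.1875
  terminal-flowered inflated-pod: 497 × 3/16 = 93.1875
  terminal-flowered constricted-pod: 497 × 1/16 = 31.0625
χ² = Σ (O − E)² / E
  axial-flowered inflated-pod: (278 − 279.5625)² / 279.5625 = 0.0087
  axial-flowered constricted-pod: (93 − 93.1875)² / 93.1875 = 0.0004
  terminal-flowered inflated-pod: (93 − 93.1875)² / 93.1875 = 0.0004
  terminal-flowered constricted-pod: (33 − 31.0625)² / 31.0625 = 0.1209
χ² = 0.0087 + 0.0004 + 0.0004 + 0.1209 = 0.1304 ≈ 0.130

0.130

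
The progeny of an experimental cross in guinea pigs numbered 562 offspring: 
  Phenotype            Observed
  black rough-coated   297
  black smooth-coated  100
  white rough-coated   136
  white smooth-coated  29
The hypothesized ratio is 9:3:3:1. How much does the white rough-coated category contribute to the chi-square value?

8.901

The 9:3:3:1 ratio has 16 parts, so with N = 562 the expected counts are:
  black rough-coated: 562 × 9/16 = 316.125
  black smooth-coated: 562 × 3/16 = 105.375
  white rough-coated: 562 × 3/16 = 105.375
  white smooth-coated: 562 × 1/16 = 35.125
Contribution of white rough-coated: (136 − 105.375)² / 105.375 = 8.9005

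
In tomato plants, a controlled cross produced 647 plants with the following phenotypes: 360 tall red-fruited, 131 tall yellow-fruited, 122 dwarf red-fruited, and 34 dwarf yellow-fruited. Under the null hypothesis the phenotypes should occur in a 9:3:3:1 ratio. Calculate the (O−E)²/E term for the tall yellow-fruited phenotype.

Under the 9:3:3:1 hypothesis (Σ ratio = 16, N = 647):
  tall red-fruited: 647 × 9/16 = 363.9375
  tall yellow-fruited: 647 × 3/16 = 121.3125
  dwarf red-fruited: 647 × 3/16 = 121.3125
  dwarf yellow-fruited: 647 × 1/16 = 40.4375
Contribution of tall yellow-fruited: (131 − 121.3125)² / 121.3125 = 0.7736

0.774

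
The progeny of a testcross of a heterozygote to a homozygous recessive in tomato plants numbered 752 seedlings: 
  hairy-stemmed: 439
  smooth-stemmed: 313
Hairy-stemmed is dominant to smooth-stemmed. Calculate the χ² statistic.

21.112

A testcross of a heterozygote (Aa × aa) gives a 1:1 phenotypic ratio.
Under the 1:1 hypothesis (Σ ratio = 2, N = 752):
  hairy-stemmed: 752 × 1/2 = 376
  smooth-stemmed: 752 × 1/2 = 376
χ² = Σ (O − E)² / E
  hairy-stemmed: (439 − 376)² / 376 = 10.5559
  smooth-stemmed: (313 − 376)² / 376 = 10.5559
χ² = 10.5559 + 10.5559 = 21.1118 ≈ 21.112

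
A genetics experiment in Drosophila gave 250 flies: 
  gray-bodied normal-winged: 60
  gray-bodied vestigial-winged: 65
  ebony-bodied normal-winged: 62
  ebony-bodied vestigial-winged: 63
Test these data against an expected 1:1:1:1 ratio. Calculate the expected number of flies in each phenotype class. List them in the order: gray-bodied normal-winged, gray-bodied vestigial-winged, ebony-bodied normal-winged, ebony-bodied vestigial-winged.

The 1:1:1:1 ratio has 4 parts, so with N = 250 the expected counts are:
  gray-bodied normal-winged: 250 × 1/4 = 62.5
  gray-bodied vestigial-winged: 250 × 1/4 = 62.5
  ebony-bodied normal-winged: 250 × 1/4 = 62.5
  ebony-bodied vestigial-winged: 250 × 1/4 = 62.5

62.5, 62.5, 62.5, 62.5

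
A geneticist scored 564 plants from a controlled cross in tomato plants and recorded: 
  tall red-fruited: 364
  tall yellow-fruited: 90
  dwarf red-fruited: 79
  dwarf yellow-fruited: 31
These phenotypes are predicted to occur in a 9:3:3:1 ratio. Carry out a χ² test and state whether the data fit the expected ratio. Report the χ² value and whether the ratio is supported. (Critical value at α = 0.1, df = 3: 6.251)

Expected counts for N = 564 under a 9:3:3:1 ratio (total parts = 16):
  tall red-fruited: 564 × 9/16 = 317.25
  tall yellow-fruited: 564 × 3/16 = 105.75
  dwarf red-fruited: 564 × 3/16 = 105.75
  dwarf yellow-fruited: 564 × 1/16 = 35.25
χ² = Σ (O − E)² / E
  tall red-fruited: (364 − 317.25)² / 317.25 = 6.8891
  tall yellow-fruited: (90 − 105.75)² / 105.75 = 2.3457
  dwarf red-fruited: (79 − 105.75)² / 105.75 = 6.7665
  dwarf yellow-fruited: (31 − 35.25)² / 35.25 = 0.5124
χ² = 6.8891 + 2.3457 + 6.7665 + 0.5124 = 16.5137 ≈ 16.514
Degrees of freedom = 4 − 1 = 3; critical value at α = 0.1 is 6.251.
Since 16.514 > 6.251, we reject the null hypothesis — the data do not fit the 9:3:3:1 ratio.

16.514; not consistent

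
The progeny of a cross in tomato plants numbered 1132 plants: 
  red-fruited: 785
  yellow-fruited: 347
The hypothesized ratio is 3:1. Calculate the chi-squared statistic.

Under the 3:1 hypothesis (Σ ratio = 4, N = 1132):
  red-fruited: 1132 × 3/4 = 849
  yellow-fruited: 1132 × 1/4 = 283
χ² = Σ (O − E)² / E
  red-fruited: (785 − 849)² / 849 = 4.8245
  yellow-fruited: (347 − 283)² / 283 = 14.4735
χ² = 4.8245 + 14.4735 = 19.298

19.298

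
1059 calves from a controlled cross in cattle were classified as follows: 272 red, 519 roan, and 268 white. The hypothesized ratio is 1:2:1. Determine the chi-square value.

Expected counts for N = 1059 under a 1:2:1 ratio (total parts = 4):
  red: 1059 × 1/4 = 264.75
  roan: 1059 × 2/4 = 529.5
  white: 1059 × 1/4 = 264.75
χ² = Σ (O − E)² / E
  red: (272 − 264.75)² / 264.75 = 0.1985
  roan: (519 − 529.5)² / 529.5 = 0.2082
  white: (268 − 264.75)² / 264.75 = 0.0399
χ² = 0.1985 + 0.2082 + 0.0399 = 0.4466 ≈ 0.447

0.447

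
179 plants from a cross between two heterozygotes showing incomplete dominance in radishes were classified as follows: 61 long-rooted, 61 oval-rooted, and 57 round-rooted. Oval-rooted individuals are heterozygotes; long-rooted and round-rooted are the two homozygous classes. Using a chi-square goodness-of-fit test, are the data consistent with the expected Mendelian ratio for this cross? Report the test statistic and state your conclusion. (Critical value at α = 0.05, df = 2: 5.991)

With incomplete dominance, a heterozygote × heterozygote cross gives a 1:2:1 phenotypic ratio.
The 1:2:1 ratio has 4 parts, so with N = 179 the expected counts are:
  long-rooted: 179 × 1/4 = 44.75
  oval-rooted: 179 × 2/4 = 89.5
  round-rooted: 179 × 1/4 = 44.75
χ² = Σ (O − E)² / E
  long-rooted: (61 − 44.75)² / 44.75 = 5.9008
  oval-rooted: (61 − 89.5)² / 89.5 = 9.0754
  round-rooted: (57 − 44.75)² / 44.75 = 3.3534
χ² = 5.9008 + 9.0754 + 3.3534 = 18.3296 ≈ 18.330
Degrees of freedom = 3 − 1 = 2; critical value at α = 0.05 is 5.991.
Since 18.330 > 5.991, we reject the null hypothesis — the data do not fit the 1:2:1 ratio.

18.330; not consistent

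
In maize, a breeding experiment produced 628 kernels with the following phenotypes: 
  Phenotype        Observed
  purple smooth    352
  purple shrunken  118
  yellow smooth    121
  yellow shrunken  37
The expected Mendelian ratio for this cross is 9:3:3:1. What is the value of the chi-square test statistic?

0.224

The 9:3:3:1 ratio has 16 parts, so with N = 628 the expected counts are:
  purple smooth: 628 × 9/16 = 353.25
  purple shrunken: 628 × 3/16 = 117.75
  yellow smooth: 628 × 3/16 = 117.75
  yellow shrunken: 628 × 1/16 = 39.25
χ² = Σ (O − E)² / E
  purple smooth: (352 − 353.25)² / 353.25 = 0.0044
  purple shrunken: (118 − 117.75)² / 117.75 = 0.0005
  yellow smooth: (121 − 117.75)² / 117.75 = 0.0897
  yellow shrunken: (37 − 39.25)² / 39.25 = 0.1290
χ² = 0.0044 + 0.0005 + 0.0897 + 0.1290 = 0.2236 ≈ 0.224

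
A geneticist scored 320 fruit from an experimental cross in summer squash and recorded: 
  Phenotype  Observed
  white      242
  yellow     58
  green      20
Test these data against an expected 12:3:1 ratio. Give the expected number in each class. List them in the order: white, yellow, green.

Total ratio parts = 16. Expected numbers out of 320:
  white: 320 × 12/16 = 240
  yellow: 320 × 3/16 = 60
  green: 320 × 1/16 = 20

240, 60, 20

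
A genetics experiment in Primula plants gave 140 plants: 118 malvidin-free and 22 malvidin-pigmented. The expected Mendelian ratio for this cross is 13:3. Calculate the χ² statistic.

0.847

Under the 13:3 hypothesis (Σ ratio = 16, N = 140):
  malvidin-free: 140 × 13/16 = 113.75
  malvidin-pigmented: 140 × 3/16 = 26.25
χ² = Σ (O − E)² / E
  malvidin-free: (118 − 113.75)² / 113.75 = 0.1588
  malvidin-pigmented: (22 − 26.25)² / 26.25 = 0.6881
χ² = 0.1588 + 0.6881 = 0.8469 ≈ 0.847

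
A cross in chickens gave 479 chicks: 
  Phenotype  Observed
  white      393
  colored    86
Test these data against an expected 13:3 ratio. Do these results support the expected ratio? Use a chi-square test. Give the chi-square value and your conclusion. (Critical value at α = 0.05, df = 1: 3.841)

Total ratio parts = 16. Expected numbers out of 479:
  white: 479 × 13/16 = 389.1875
  colored: 479 × 3/16 = 89.8125
χ² = Σ (O − E)² / E
  white: (393 − 389.1875)² / 389.1875 = 0.0373
  colored: (86 − 89.8125)² / 89.8125 = 0.1618
χ² = 0.0373 + 0.1618 = 0.1991 ≈ 0.199
Degrees of freedom = 2 − 1 = 1; critical value at α = 0.05 is 3.841.
Since 0.199 < 3.841, we fail to reject the null hypothesis — the data are consistent with the 13:3 ratio.

0.199; consistent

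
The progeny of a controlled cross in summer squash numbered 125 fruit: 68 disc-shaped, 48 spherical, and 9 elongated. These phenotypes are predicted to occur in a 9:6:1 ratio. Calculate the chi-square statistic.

0.284

Total ratio parts = 16. Expected numbers out of 125:
  disc-shaped: 125 × 9/16 = 70.3125
  spherical: 125 × 6/16 = 46.875
  elongated: 125 × 1/16 = 7.8125
χ² = Σ (O − E)² / E
  disc-shaped: (68 − 70.3125)² / 70.3125 = 0.0761
  spherical: (48 − 46.875)² / 46.875 = 0.0270
  elongated: (9 − 7.8125)² / 7.8125 = 0.1805
χ² = 0.0761 + 0.0270 + 0.1805 = 0.2836 ≈ 0.284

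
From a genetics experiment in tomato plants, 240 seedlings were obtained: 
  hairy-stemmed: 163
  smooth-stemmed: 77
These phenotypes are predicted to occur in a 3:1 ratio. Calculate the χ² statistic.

Under the 3:1 hypothesis (Σ ratio = 4, N = 240):
  hairy-stemmed: 240 × 3/4 = 180
  smooth-stemmed: 240 × 1/4 = 60
χ² = Σ (O − E)² / E
  hairy-stemmed: (163 − 180)² / 180 = 1.6056
  smooth-stemmed: (77 − 60)² / 60 = 4.8167
χ² = 1.6056 + 4.8167 = 6.4223 ≈ 6.422

6.422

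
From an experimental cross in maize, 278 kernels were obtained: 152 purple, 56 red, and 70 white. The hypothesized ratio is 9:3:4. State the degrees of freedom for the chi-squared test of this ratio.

2

A goodness-of-fit test with 3 phenotype classes has df = 3 − 1 = 2.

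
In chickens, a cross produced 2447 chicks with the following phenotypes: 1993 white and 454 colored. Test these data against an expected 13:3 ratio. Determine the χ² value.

0.062

Expected counts for N = 2447 under a 13:3 ratio (total parts = 16):
  white: 2447 × 13/16 = 1988.1875
  colored: 2447 × 3/16 = 458.8125
χ² = Σ (O − E)² / E
  white: (1993 − 1988.1875)² / 1988.1875 = 0.0116
  colored: (454 − 458.8125)² / 458.8125 = 0.0505
χ² = 0.0116 + 0.0505 = 0.0621 ≈ 0.062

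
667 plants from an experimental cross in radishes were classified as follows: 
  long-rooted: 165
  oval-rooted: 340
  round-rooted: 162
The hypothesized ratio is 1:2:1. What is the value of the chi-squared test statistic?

0.280

Expected counts for N = 667 under a 1:2:1 ratio (total parts = 4):
  long-rooted: 667 × 1/4 = 166.75
  oval-rooted: 667 × 2/4 = 333.5
  round-rooted: 667 × 1/4 = 166.75
χ² = Σ (O − E)² / E
  long-rooted: (165 − 166.75)² / 166.75 = 0.0184
  oval-rooted: (340 − 333.5)² / 333.5 = 0.1267
  round-rooted: (162 − 166.75)² / 166.75 = 0.1353
χ² = 0.0184 + 0.1267 + 0.1353 = 0.2804 ≈ 0.280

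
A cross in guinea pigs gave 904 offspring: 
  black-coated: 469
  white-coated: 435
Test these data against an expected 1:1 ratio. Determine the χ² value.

Under the 1:1 hypothesis (Σ ratio = 2, N = 904):
  black-coated: 904 × 1/2 = 452
  white-coated: 904 × 1/2 = 452
χ² = Σ (O − E)² / E
  black-coated: (469 − 452)² / 452 = 0.6394
  white-coated: (435 − 452)² / 452 = 0.6394
χ² = 0.6394 + 0.6394 = 1.2788 ≈ 1.279

1.279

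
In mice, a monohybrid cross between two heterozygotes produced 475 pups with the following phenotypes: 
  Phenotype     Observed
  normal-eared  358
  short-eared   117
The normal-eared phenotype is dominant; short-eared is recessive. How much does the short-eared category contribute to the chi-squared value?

0.026

For a monohybrid cross between heterozygotes with complete dominance, the expected phenotypic ratio is 3:1.
The 3:1 ratio has 4 parts, so with N = 475 the expected counts are:
  normal-eared: 475 × 3/4 = 356.25
  short-eared: 475 × 1/4 = 118.75
Contribution of short-eared: (117 − 118.75)² / 118.75 = 0.0258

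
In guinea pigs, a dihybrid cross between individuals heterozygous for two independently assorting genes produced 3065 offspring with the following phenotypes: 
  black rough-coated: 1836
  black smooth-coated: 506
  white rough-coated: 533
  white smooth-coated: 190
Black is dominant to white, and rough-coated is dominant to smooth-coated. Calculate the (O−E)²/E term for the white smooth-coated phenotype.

A dihybrid F₂ with independent assortment and complete dominance at both loci gives a 9:3:3:1 phenotypic ratio.
The 9:3:3:1 ratio has 16 parts, so with N = 3065 the expected counts are:
  black rough-coated: 3065 × 9/16 = 1724.0625
  black smooth-coated: 3065 × 3/16 = 574.6875
  white rough-coated: 3065 × 3/16 = 574.6875
  white smooth-coated: 3065 × 1/16 = 191.5625
Contribution of white smooth-coated: (190 − 191.5625)² / 191.5625 = 0.0127

0.013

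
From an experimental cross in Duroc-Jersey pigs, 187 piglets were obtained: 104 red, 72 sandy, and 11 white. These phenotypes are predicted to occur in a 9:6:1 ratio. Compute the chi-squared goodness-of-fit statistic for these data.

0.104

Expected counts for N = 187 under a 9:6:1 ratio (total parts = 16):
  red: 187 × 9/16 = 105.1875
  sandy: 187 × 6/16 = 70.125
  white: 187 × 1/16 = 11.6875
χ² = Σ (O − E)² / E
  red: (104 − 105.1875)² / 105.1875 = 0.0134
  sandy: (72 − 70.125)² / 70.125 = 0.0501
  white: (11 − 11.6875)² / 11.6875 = 0.0404
χ² = 0.0134 + 0.0501 + 0.0404 = 0.1039 ≈ 0.104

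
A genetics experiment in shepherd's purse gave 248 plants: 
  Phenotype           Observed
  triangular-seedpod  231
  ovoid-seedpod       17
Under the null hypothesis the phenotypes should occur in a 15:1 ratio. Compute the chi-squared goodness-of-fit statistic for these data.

0.155

Total ratio parts = 16. Expected numbers out of 248:
  triangular-seedpod: 248 × 15/16 = 232.5
  ovoid-seedpod: 248 × 1/16 = 15.5
χ² = Σ (O − E)² / E
  triangular-seedpod: (231 − 232.5)² / 232.5 = 0.0097
  ovoid-seedpod: (17 − 15.5)² / 15.5 = 0.1452
χ² = 0.0097 + 0.1452 = 0.1549 ≈ 0.155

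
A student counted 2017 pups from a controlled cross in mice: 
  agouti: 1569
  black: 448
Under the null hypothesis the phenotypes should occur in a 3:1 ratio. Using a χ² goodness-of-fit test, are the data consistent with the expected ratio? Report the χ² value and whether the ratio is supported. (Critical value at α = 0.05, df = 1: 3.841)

The 3:1 ratio has 4 parts, so with N = 2017 the expected counts are:
  agouti: 2017 × 3/4 = 1512.75
  black: 2017 × 1/4 = 504.25
χ² = Σ (O − E)² / E
  agouti: (1569 − 1512.75)² / 1512.75 = 2.0916
  black: (448 − 504.25)² / 504.25 = 6.2748
χ² = 2.0916 + 6.2748 = 8.3664 ≈ 8.366
Degrees of freedom = 2 − 1 = 1; critical value at α = 0.05 is 3.841.
Since 8.366 > 3.841, we reject the null hypothesis — the data do not fit the 3:1 ratio.

8.366; not consistent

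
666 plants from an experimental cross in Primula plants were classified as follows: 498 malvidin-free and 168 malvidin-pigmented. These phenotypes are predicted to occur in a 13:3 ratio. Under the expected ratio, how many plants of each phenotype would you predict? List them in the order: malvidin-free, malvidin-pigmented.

Under the 13:3 hypothesis (Σ ratio = 16, N = 666):
  malvidin-free: 666 × 13/16 = 541.125
  malvidin-pigmented: 666 × 3/16 = 124.875

541.125, 124.875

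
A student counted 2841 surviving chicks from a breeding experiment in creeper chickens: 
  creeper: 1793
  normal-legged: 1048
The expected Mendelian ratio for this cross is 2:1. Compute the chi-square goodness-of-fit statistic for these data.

Expected counts for N = 2841 under a 2:1 ratio (total parts = 3):
  creeper: 2841 × 2/3 = 1894
  normal-legged: 2841 × 1/3 = 947
χ² = Σ (O − E)² / E
  creeper: (1793 − 1894)² / 1894 = 5.3860
  normal-legged: (1048 − 947)² / 947 = 10.7719
χ² = 5.3860 + 10.7719 = 16.1579 ≈ 16.158

16.158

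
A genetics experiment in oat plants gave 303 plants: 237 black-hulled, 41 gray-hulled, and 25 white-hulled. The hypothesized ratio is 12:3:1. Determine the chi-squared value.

Total ratio parts = 16. Expected numbers out of 303:
  black-hulled: 303 × 12/16 = 227.25
  gray-hulled: 303 × 3/16 = 56.8125
  white-hulled: 303 × 1/16 = 18.9375
χ² = Σ (O − E)² / E
  black-hulled: (237 − 227.25)² / 227.25 = 0.4183
  gray-hulled: (41 − 56.8125)² / 56.8125 = 4.4011
  white-hulled: (25 − 18.9375)² / 18.9375 = 1.9408
χ² = 0.4183 + 4.4011 + 1.9408 = 6.7602 ≈ 6.760

6.760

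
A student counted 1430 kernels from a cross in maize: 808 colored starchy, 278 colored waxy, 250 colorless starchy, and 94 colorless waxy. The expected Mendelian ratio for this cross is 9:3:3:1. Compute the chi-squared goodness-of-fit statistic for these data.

Expected counts for N = 1430 under a 9:3:3:1 ratio (total parts = 16):
  colored starchy: 1430 × 9/16 = 804.375
  colored waxy: 1430 × 3/16 = 268.125
  colorless starchy: 1430 × 3/16 = 268.125
  colorless waxy: 1430 × 1/16 = 89.375
χ² = Σ (O − E)² / E
  colored starchy: (808 − 804.375)² / 804.375 = 0.0163
  colored waxy: (278 − 268.125)² / 268.125 = 0.3637
  colorless starchy: (250 − 268.125)² / 268.125 = 1.2252
  colorless waxy: (94 − 89.375)² / 89.375 = 0.2393
χ² = 0.0163 + 0.3637 + 1.2252 + 0.2393 = 1.8445 ≈ 1.845

1.845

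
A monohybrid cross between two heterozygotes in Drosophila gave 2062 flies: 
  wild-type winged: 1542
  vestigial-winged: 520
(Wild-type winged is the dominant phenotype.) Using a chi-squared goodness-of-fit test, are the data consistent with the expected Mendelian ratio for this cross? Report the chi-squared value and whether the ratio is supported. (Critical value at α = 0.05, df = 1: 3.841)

0.052; consistent

For a monohybrid cross between heterozygotes with complete dominance, the expected phenotypic ratio is 3:1.
Expected counts for N = 2062 under a 3:1 ratio (total parts = 4):
  wild-type winged: 2062 × 3/4 = 1546.5
  vestigial-winged: 2062 × 1/4 = 515.5
χ² = Σ (O − E)² / E
  wild-type winged: (1542 − 1546.5)² / 1546.5 = 0.0131
  vestigial-winged: (520 − 515.5)² / 515.5 = 0.0393
χ² = 0.0131 + 0.0393 = 0.0524 ≈ 0.052
Degrees of freedom = 2 − 1 = 1; critical value at α = 0.05 is 3.841.
Since 0.052 < 3.841, we fail to reject the null hypothesis — the data are consistent with the 3:1 ratio.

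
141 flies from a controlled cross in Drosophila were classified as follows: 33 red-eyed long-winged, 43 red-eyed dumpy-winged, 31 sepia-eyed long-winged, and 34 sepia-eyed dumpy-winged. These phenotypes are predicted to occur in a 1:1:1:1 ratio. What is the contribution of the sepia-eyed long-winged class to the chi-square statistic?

0.512

Expected counts for N = 141 under a 1:1:1:1 ratio (total parts = 4):
  red-eyed long-winged: 141 × 1/4 = 35.25
  red-eyed dumpy-winged: 141 × 1/4 = 35.25
  sepia-eyed long-winged: 141 × 1/4 = 35.25
  sepia-eyed dumpy-winged: 141 × 1/4 = 35.25
Contribution of sepia-eyed long-winged: (31 − 35.25)² / 35.25 = 0.5124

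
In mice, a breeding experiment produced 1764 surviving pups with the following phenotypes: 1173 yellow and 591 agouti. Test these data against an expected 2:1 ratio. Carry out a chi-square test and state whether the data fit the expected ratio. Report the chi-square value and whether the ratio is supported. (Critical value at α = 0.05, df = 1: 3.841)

0.023; consistent

The 2:1 ratio has 3 parts, so with N = 1764 the expected counts are:
  yellow: 1764 × 2/3 = 1176
  agouti: 1764 × 1/3 = 588
χ² = Σ (O − E)² / E
  yellow: (1173 − 1176)² / 1176 = 0.0077
  agouti: (591 − 588)² / 588 = 0.0153
χ² = 0.0077 + 0.0153 = 0.023
Degrees of freedom = 2 − 1 = 1; critical value at α = 0.05 is 3.841.
Since 0.023 < 3.841, we fail to reject the null hypothesis — the data are consistent with the 2:1 ratio.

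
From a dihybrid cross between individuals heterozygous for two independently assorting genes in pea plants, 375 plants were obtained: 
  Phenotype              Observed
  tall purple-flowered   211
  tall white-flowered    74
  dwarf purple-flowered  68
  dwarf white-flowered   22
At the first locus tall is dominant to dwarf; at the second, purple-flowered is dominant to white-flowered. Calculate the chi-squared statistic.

A dihybrid F₂ with independent assortment and complete dominance at both loci gives a 9:3:3:1 phenotypic ratio.
Expected counts for N = 375 under a 9:3:3:1 ratio (total parts = 16):
  tall purple-flowered: 375 × 9/16 = 210.9375
  tall white-flowered: 375 × 3/16 = 70.3125
  dwarf purple-flowered: 375 × 3/16 = 70.3125
  dwarf white-flowered: 375 × 1/16 = 23.4375
χ² = Σ (O − E)² / E
  tall purple-flowered: (211 − 210.9375)² / 210.9375 = 0.0000
  tall white-flowered: (74 − 70.3125)² / 70.3125 = 0.1934
  dwarf purple-flowered: (68 − 70.3125)² / 70.3125 = 0.0761
  dwarf white-flowered: (22 − 23.4375)² / 23.4375 = 0.0882
χ² = 0.0000 + 0.1934 + 0.0761 + 0.0882 = 0.3577 ≈ 0.358

0.358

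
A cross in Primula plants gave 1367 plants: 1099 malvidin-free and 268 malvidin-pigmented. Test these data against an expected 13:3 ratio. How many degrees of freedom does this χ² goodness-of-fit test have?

A goodness-of-fit test with 2 phenotype classes has df = 2 − 1 = 1.

1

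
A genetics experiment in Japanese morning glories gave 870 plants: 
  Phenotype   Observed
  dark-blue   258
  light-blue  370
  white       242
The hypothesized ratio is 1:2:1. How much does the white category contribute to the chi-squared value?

2.760

The 1:2:1 ratio has 4 parts, so with N = 870 the expected counts are:
  dark-blue: 870 × 1/4 = 217.5
  light-blue: 870 × 2/4 = 435
  white: 870 × 1/4 = 217.5
Contribution of white: (242 − 217.5)² / 217.5 = 2.7598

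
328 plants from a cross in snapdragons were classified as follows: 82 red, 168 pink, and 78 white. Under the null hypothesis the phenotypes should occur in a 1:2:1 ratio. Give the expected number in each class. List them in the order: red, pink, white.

82, 164, 82

Total ratio parts = 4. Expected numbers out of 328:
  red: 328 × 1/4 = 82
  pink: 328 × 2/4 = 164
  white: 328 × 1/4 = 82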